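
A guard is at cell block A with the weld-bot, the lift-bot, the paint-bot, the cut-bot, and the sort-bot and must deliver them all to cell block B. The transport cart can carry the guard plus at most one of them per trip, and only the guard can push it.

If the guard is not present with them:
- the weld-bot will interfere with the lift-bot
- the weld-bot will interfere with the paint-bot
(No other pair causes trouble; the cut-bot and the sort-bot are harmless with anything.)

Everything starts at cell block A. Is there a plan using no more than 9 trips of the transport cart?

Counting alone: the guard can take at most 1 across per trip to cell block B, so moving all 5 needs at least 5 loaded trips out, with a return between consecutive ones — at least 9 crossings.
The safety rule pushes this higher. Following every safe sequence of crossings, the most of the 5 that can be at cell block B as the transport cart arrives there on crossing 9 is 4 — never all 5.
So the move cannot be finished within 9 crossings. (The shortest complete plan takes 11:)
1. Guard goes to cell block B with the weld-bot.  [cell block A: the cut-bot, the lift-bot, the paint-bot, the sort-bot | cell block B: the weld-bot]
2. Guard goes back to cell block A alone.  [cell block A: the cut-bot, the lift-bot, the paint-bot, the sort-bot | cell block B: the weld-bot]
3. Guard goes to cell block B with the lift-bot.  [cell block A: the cut-bot, the paint-bot, the sort-bot | cell block B: the lift-bot, the weld-bot]
4. Guard goes back to cell block A with the weld-bot.  [cell block A: the cut-bot, the paint-bot, the sort-bot, the weld-bot | cell block B: the lift-bot]
5. Guard goes to cell block B with the paint-bot.  [cell block A: the cut-bot, the sort-bot, the weld-bot | cell block B: the lift-bot, the paint-bot]
6. Guard goes back to cell block A alone.  [cell block A: the cut-bot, the sort-bot, the weld-bot | cell block B: the lift-bot, the paint-bot]
7. Guard goes to cell block B with the cut-bot.  [cell block A: the sort-bot, the weld-bot | cell block B: the cut-bot, the lift-bot, the paint-bot]
8. Guard goes back to cell block A alone.  [cell block A: the sort-bot, the weld-bot | cell block B: the cut-bot, the lift-bot, the paint-bot]
9. Guard goes to cell block B with the sort-bot.  [cell block A: the weld-bot | cell block B: the cut-bot, the lift-bot, the paint-bot, the sort-bot]
10. Guard goes back to cell block A alone.  [cell block A: the weld-bot | cell block B: the cut-bot, the lift-bot, the paint-bot, the sort-bot]
11. Guard goes to cell block B with the weld-bot.  [cell block A: — | cell block B: the cut-bot, the lift-bot, the paint-bot, the sort-bot, the weld-bot]

No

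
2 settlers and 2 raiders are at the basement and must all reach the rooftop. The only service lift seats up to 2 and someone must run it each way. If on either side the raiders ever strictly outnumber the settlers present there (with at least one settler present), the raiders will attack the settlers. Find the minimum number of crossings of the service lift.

Counting alone: each trip to the rooftop takes at most 2 across and each return brings at least 1 back, so after t trips out (and t−1 returns) at most 2t − (t−1) of the 4 are across; that first reaches 4 at t = 3, so at least 5 crossings are needed.
The plan below uses exactly 5 crossings, so it is optimal:
1. 2 raiders → the rooftop.  (the basement: 2S 0R; the rooftop: 0S 2R)
2. 1 raider ← the basement.  (the basement: 2S 1R; the rooftop: 0S 1R)
3. 2 settlers → the rooftop.  (the basement: 0S 1R; the rooftop: 2S 1R)
4. 1 raider ← the basement.  (the basement: 0S 2R; the rooftop: 2S 0R)
5. 2 raiders → the rooftop.  (the basement: 0S 0R; the rooftop: 2S 2R)

5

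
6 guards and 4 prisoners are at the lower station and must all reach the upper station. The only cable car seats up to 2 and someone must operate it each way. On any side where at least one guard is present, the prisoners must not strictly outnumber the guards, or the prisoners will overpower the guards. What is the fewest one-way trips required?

17

Counting alone: each trip to the upper station takes at most 2 across and each return brings at least 1 back, so after t trips out (and t−1 returns) at most 2t − (t−1) of the 10 are across; that first reaches 10 at t = 9, so at least 17 crossings are needed.
The plan below uses exactly 17 crossings, so it is optimal:
1. 2 prisoners → the upper station.  (the lower station: 6G 2P; the upper station: 0G 2P)
2. 1 prisoner ← the lower station.  (the lower station: 6G 3P; the upper station: 0G 1P)
3. 2 prisoners → the upper station.  (the lower station: 6G 1P; the upper station: 0G 3P)
4. 1 prisoner ← the lower station.  (the lower station: 6G 2P; the upper station: 0G 2P)
5. 2 guards → the upper station.  (the lower station: 4G 2P; the upper station: 2G 2P)
6. 1 prisoner ← the lower station.  (the lower station: 4G 3P; the upper station: 2G 1P)
7. 1 guard and 1 prisoner → the upper station.  (the lower station: 3G 2P; the upper station: 3G 2P)
8. 1 prisoner ← the lower station.  (the lower station: 3G 3P; the upper station: 3G 1P)
9. 2 prisoners → the upper station.  (the lower station: 3G 1P; the upper station: 3G 3P)
10. 1 prisoner ← the lower station.  (the lower station: 3G 2P; the upper station: 3G 2P)
11. 1 guard and 1 prisoner → the upper station.  (the lower station: 2G 1P; the upper station: 4G 3P)
12. 1 prisoner ← the lower station.  (the lower station: 2G 2P; the upper station: 4G 2P)
13. 2 prisoners → the upper station.  (the lower station: 2G 0P; the upper station: 4G 4P)
14. 1 prisoner ← the lower station.  (the lower station: 2G 1P; the upper station: 4G 3P)
15. 1 guard and 1 prisoner → the upper station.  (the lower station: 1G 0P; the upper station: 5G 4P)
16. 1 prisoner ← the lower station.  (the lower station: 1G 1P; the upper station: 5G 3P)
17. 1 guard and 1 prisoner → the upper station.  (the lower station: 0G 0P; the upper station: 6G 4P)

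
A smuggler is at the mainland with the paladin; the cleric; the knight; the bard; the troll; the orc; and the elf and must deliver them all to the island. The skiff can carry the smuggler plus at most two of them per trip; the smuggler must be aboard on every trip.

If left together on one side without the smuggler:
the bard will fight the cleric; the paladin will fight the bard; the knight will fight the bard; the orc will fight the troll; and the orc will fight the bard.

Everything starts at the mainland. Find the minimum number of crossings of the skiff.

Counting alone: the smuggler can take at most 2 across per trip to the island, so moving all 7 needs at least 4 loaded trips out, with a return between consecutive ones — at least 7 crossings.
The safety rule pushes this higher. Following every safe sequence of crossings, the most of the 7 that can be at the island as the skiff arrives there on crossing 7 is 6 — never all 7.
So no plan with fewer than 9 crossings exists, and this one achieves 9:
1. Smuggler goes to the island with the bard and the troll.  [the mainland: the cleric, the elf, the knight, the orc, the paladin | the island: the bard, the troll]
2. Smuggler goes back to the mainland alone.  [the mainland: the cleric, the elf, the knight, the orc, the paladin | the island: the bard, the troll]
3. Smuggler goes to the island with the elf.  [the mainland: the cleric, the knight, the orc, the paladin | the island: the bard, the elf, the troll]
4. Smuggler goes back to the mainland alone.  [the mainland: the cleric, the knight, the orc, the paladin | the island: the bard, the elf, the troll]
5. Smuggler goes to the island with the cleric and the paladin.  [the mainland: the knight, the orc | the island: the bard, the cleric, the elf, the paladin, the troll]
6. Smuggler goes back to the mainland with the bard.  [the mainland: the bard, the knight, the orc | the island: the cleric, the elf, the paladin, the troll]
7. Smuggler goes to the island with the bard and the knight.  [the mainland: the orc | the island: the bard, the cleric, the elf, the knight, the paladin, the troll]
8. Smuggler goes back to the mainland with the bard.  [the mainland: the bard, the orc | the island: the cleric, the elf, the knight, the paladin, the troll]
9. Smuggler goes to the island with the bard and the orc.  [the mainland: — | the island: the bard, the cleric, the elf, the knight, the orc, the paladin, the troll]

9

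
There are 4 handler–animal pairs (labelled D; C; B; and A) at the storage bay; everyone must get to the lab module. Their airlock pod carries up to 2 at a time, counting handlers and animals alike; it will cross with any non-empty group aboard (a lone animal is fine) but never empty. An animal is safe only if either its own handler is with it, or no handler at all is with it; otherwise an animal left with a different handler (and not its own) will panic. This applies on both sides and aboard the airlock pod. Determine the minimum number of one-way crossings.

impossible

Following every safe sequence of crossings from the start, the most of the 8 that can be at the lab module as the airlock pod arrives there on crossings 1, 3, 5 is 2, 3, 4 respectively; the best ever achieved is 4 of 8.
From crossing 7 on, no configuration arises that was not already reachable earlier: only 44 distinct safe configurations (who is on which side, and where the airlock pod is) can ever be reached, none of them has everyone across, and every continuation just revisits them. So no valid plan exists.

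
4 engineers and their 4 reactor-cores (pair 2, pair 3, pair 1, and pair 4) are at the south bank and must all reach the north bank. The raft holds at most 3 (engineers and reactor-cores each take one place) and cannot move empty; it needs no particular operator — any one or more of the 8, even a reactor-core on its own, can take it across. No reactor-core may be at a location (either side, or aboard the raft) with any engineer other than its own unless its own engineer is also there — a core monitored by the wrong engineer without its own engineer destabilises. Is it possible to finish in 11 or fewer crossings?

Yes — this plan uses 9 crossings (≤ 11):
1. engineer 2 and reactor-core 2 cross → the north bank.
2. engineer 2 crosses ← the south bank.
3. engineer 2, engineer 3, and reactor-core 3 cross → the north bank.
4. engineer 2 and reactor-core 2 cross ← the south bank.
5. engineer 1, engineer 2, and engineer 4 cross → the north bank.
6. reactor-core 3 crosses ← the south bank.
7. reactor-core 2 and reactor-core 3 cross → the north bank.
8. reactor-core 2 crosses ← the south bank.
9. reactor-core 1, reactor-core 2, and reactor-core 4 cross → the north bank.

Yes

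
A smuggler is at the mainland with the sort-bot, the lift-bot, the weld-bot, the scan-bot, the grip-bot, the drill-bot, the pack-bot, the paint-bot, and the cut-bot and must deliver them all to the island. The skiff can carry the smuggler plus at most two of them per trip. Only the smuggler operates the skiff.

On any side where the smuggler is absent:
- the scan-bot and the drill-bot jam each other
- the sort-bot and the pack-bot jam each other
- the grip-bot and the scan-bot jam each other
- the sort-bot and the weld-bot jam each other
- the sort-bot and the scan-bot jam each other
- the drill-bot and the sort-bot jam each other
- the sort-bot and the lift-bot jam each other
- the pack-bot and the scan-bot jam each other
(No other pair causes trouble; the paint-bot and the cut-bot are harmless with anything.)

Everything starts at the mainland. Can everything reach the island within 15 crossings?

Yes

Yes — this plan uses 15 crossings (≤ 15):
1. Smuggler goes to the island with the scan-bot and the sort-bot.  [the mainland: the cut-bot, the drill-bot, the grip-bot, the lift-bot, the pack-bot, the paint-bot, the weld-bot | the island: the scan-bot, the sort-bot]
2. Smuggler goes back to the mainland with the sort-bot.  [the mainland: the cut-bot, the drill-bot, the grip-bot, the lift-bot, the pack-bot, the paint-bot, the sort-bot, the weld-bot | the island: the scan-bot]
3. Smuggler goes to the island with the lift-bot and the sort-bot.  [the mainland: the cut-bot, the drill-bot, the grip-bot, the pack-bot, the paint-bot, the weld-bot | the island: the lift-bot, the scan-bot, the sort-bot]
4. Smuggler goes back to the mainland with the sort-bot.  [the mainland: the cut-bot, the drill-bot, the grip-bot, the pack-bot, the paint-bot, the sort-bot, the weld-bot | the island: the lift-bot, the scan-bot]
5. Smuggler goes to the island with the sort-bot and the weld-bot.  [the mainland: the cut-bot, the drill-bot, the grip-bot, the pack-bot, the paint-bot | the island: the lift-bot, the scan-bot, the sort-bot, the weld-bot]
6. Smuggler goes back to the mainland with the sort-bot.  [the mainland: the cut-bot, the drill-bot, the grip-bot, the pack-bot, the paint-bot, the sort-bot | the island: the lift-bot, the scan-bot, the weld-bot]
7. Smuggler goes to the island with the paint-bot and the sort-bot.  [the mainland: the cut-bot, the drill-bot, the grip-bot, the pack-bot | the island: the lift-bot, the paint-bot, the scan-bot, the sort-bot, the weld-bot]
8. Smuggler goes back to the mainland with the sort-bot.  [the mainland: the cut-bot, the drill-bot, the grip-bot, the pack-bot, the sort-bot | the island: the lift-bot, the paint-bot, the scan-bot, the weld-bot]
9. Smuggler goes to the island with the cut-bot and the sort-bot.  [the mainland: the drill-bot, the grip-bot, the pack-bot | the island: the cut-bot, the lift-bot, the paint-bot, the scan-bot, the sort-bot, the weld-bot]
10. Smuggler goes back to the mainland with the sort-bot.  [the mainland: the drill-bot, the grip-bot, the pack-bot, the sort-bot | the island: the cut-bot, the lift-bot, the paint-bot, the scan-bot, the weld-bot]
11. Smuggler goes to the island with the drill-bot and the pack-bot.  [the mainland: the grip-bot, the sort-bot | the island: the cut-bot, the drill-bot, the lift-bot, the pack-bot, the paint-bot, the scan-bot, the weld-bot]
12. Smuggler goes back to the mainland with the scan-bot.  [the mainland: the grip-bot, the scan-bot, the sort-bot | the island: the cut-bot, the drill-bot, the lift-bot, the pack-bot, the paint-bot, the weld-bot]
13. Smuggler goes to the island with the grip-bot and the sort-bot.  [the mainland: the scan-bot | the island: the cut-bot, the drill-bot, the grip-bot, the lift-bot, the pack-bot, the paint-bot, the sort-bot, the weld-bot]
14. Smuggler goes back to the mainland with the sort-bot.  [the mainland: the scan-bot, the sort-bot | the island: the cut-bot, the drill-bot, the grip-bot, the lift-bot, the pack-bot, the paint-bot, the weld-bot]
15. Smuggler goes to the island with the scan-bot and the sort-bot.  [the mainland: — | the island: the cut-bot, the drill-bot, the grip-bot, the lift-bot, the pack-bot, the paint-bot, the scan-bot, the sort-bot, the weld-bot]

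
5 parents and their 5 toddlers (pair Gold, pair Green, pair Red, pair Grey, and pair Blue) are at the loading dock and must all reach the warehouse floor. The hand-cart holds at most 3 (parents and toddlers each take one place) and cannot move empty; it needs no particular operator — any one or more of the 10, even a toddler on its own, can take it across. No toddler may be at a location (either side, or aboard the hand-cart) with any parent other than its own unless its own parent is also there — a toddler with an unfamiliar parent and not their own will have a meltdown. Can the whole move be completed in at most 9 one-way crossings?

Counting alone: each trip to the warehouse floor takes at most 3 across and each return brings at least 1 back, so after t trips out (and t−1 returns) at most 3t − (t−1) of the 10 are across; that first reaches 10 at t = 5, so at least 9 crossings are needed.
The safety rule pushes this higher. Following every safe sequence of crossings, the most of the 10 that can be at the warehouse floor as the hand-cart arrives there on crossing 9 is 9 — never all 10.
So the move cannot be finished within 9 crossings. (The shortest complete plan takes 11:)
1. parent Gold and toddler Gold cross → the warehouse floor.
2. parent Gold crosses ← the loading dock.
3. toddler Green, toddler Grey, and toddler Red cross → the warehouse floor.
4. toddler Gold crosses ← the loading dock.
5. parent Green, parent Grey, and parent Red cross → the warehouse floor.
6. parent Green and toddler Green cross ← the loading dock.
7. parent Blue, parent Gold, and parent Green cross → the warehouse floor.
8. toddler Red crosses ← the loading dock.
9. toddler Gold and toddler Green cross → the warehouse floor.
10. toddler Gold crosses ← the loading dock.
11. toddler Blue, toddler Gold, and toddler Red cross → the warehouse floor.

No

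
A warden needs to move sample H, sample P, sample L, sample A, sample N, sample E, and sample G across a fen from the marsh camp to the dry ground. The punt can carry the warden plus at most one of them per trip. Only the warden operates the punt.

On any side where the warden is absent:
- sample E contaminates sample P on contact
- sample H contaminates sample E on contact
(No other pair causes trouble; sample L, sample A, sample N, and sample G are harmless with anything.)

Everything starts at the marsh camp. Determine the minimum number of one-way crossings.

15

Counting alone: the warden can take at most 1 across per trip to the dry ground, so moving all 7 needs at least 7 loaded trips out, with a return between consecutive ones — at least 13 crossings.
The safety rule pushes this higher. Following every safe sequence of crossings, the most of the 7 that can be at the dry ground as the punt arrives there on crossing 13 is 6 — never all 7.
So no plan with fewer than 15 crossings exists, and this one achieves 15:
1. Warden goes to the dry ground with sample E.  [the marsh camp: sample A, sample G, sample H, sample L, sample N, sample P | the dry ground: sample E]
2. Warden goes back to the marsh camp alone.  [the marsh camp: sample A, sample G, sample H, sample L, sample N, sample P | the dry ground: sample E]
3. Warden goes to the dry ground with sample H.  [the marsh camp: sample A, sample G, sample L, sample N, sample P | the dry ground: sample E, sample H]
4. Warden goes back to the marsh camp with sample E.  [the marsh camp: sample A, sample E, sample G, sample L, sample N, sample P | the dry ground: sample H]
5. Warden goes to the dry ground with sample P.  [the marsh camp: sample A, sample E, sample G, sample L, sample N | the dry ground: sample H, sample P]
6. Warden goes back to the marsh camp alone.  [the marsh camp: sample A, sample E, sample G, sample L, sample N | the dry ground: sample H, sample P]
7. Warden goes to the dry ground with sample L.  [the marsh camp: sample A, sample E, sample G, sample N | the dry ground: sample H, sample L, sample P]
8. Warden goes back to the marsh camp alone.  [the marsh camp: sample A, sample E, sample G, sample N | the dry ground: sample H, sample L, sample P]
9. Warden goes to the dry ground with sample A.  [the marsh camp: sample E, sample G, sample N | the dry ground: sample A, sample H, sample L, sample P]
10. Warden goes back to the marsh camp alone.  [the marsh camp: sample E, sample G, sample N | the dry ground: sample A, sample H, sample L, sample P]
11. Warden goes to the dry ground with sample N.  [the marsh camp: sample E, sample G | the dry ground: sample A, sample H, sample L, sample N, sample P]
12. Warden goes back to the marsh camp alone.  [the marsh camp: sample E, sample G | the dry ground: sample A, sample H, sample L, sample N, sample P]
13. Warden goes to the dry ground with sample G.  [the marsh camp: sample E | the dry ground: sample A, sample G, sample H, sample L, sample N, sample P]
14. Warden goes back to the marsh camp alone.  [the marsh camp: sample E | the dry ground: sample A, sample G, sample H, sample L, sample N, sample P]
15. Warden goes to the dry ground with sample E.  [the marsh camp: — | the dry ground: sample A, sample E, sample G, sample H, sample L, sample N, sample P]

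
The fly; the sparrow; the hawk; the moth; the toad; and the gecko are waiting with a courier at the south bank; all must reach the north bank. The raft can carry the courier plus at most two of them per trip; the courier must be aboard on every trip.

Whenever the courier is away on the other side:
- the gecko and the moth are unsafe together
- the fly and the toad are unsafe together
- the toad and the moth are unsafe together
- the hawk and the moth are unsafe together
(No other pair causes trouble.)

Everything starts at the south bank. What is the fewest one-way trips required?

7

Counting alone: the courier can take at most 2 across per trip to the north bank, so moving all 6 needs at least 3 loaded trips out, with a return between consecutive ones — at least 5 crossings.
The safety rule pushes this higher. Following every safe sequence of crossings, the most of the 6 that can be at the north bank as the raft arrives there on crossing 5 is 5 — never all 6.
So no plan with fewer than 7 crossings exists, and this one achieves 7:
1. Courier goes to the north bank with the fly and the moth.  [the south bank: the gecko, the hawk, the sparrow, the toad | the north bank: the fly, the moth]
2. Courier goes back to the south bank alone.  [the south bank: the gecko, the hawk, the sparrow, the toad | the north bank: the fly, the moth]
3. Courier goes to the north bank with the sparrow.  [the south bank: the gecko, the hawk, the toad | the north bank: the fly, the moth, the sparrow]
4. Courier goes back to the south bank alone.  [the south bank: the gecko, the hawk, the toad | the north bank: the fly, the moth, the sparrow]
5. Courier goes to the north bank with the gecko and the hawk.  [the south bank: the toad | the north bank: the fly, the gecko, the hawk, the moth, the sparrow]
6. Courier goes back to the south bank with the moth.  [the south bank: the moth, the toad | the north bank: the fly, the gecko, the hawk, the sparrow]
7. Courier goes to the north bank with the moth and the toad.  [the south bank: — | the north bank: the fly, the gecko, the hawk, the moth, the sparrow, the toad]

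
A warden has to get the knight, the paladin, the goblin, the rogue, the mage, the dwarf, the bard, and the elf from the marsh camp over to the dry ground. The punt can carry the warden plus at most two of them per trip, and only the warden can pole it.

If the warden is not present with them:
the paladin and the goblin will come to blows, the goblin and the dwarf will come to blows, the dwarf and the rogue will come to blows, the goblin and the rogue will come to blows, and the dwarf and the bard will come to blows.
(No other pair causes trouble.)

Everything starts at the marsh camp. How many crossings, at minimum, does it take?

Counting alone: the warden can take at most 2 across per trip to the dry ground, so moving all 8 needs at least 4 loaded trips out, with a return between consecutive ones — at least 7 crossings.
The safety rule pushes this higher. Following every safe sequence of crossings, the most of the 8 that can be at the dry ground as the punt arrives there on crossings 7, 9, 11 is 5, 6, 7 respectively — never all 8.
So no plan with fewer than 13 crossings exists, and this one achieves 13:
1. Warden goes to the dry ground with the dwarf and the goblin.  [the marsh camp: the bard, the elf, the knight, the mage, the paladin, the rogue | the dry ground: the dwarf, the goblin]
2. Warden goes back to the marsh camp with the goblin.  [the marsh camp: the bard, the elf, the goblin, the knight, the mage, the paladin, the rogue | the dry ground: the dwarf]
3. Warden goes to the dry ground with the goblin and the knight.  [the marsh camp: the bard, the elf, the mage, the paladin, the rogue | the dry ground: the dwarf, the goblin, the knight]
4. Warden goes back to the marsh camp with the goblin.  [the marsh camp: the bard, the elf, the goblin, the mage, the paladin, the rogue | the dry ground: the dwarf, the knight]
5. Warden goes to the dry ground with the goblin and the paladin.  [the marsh camp: the bard, the elf, the mage, the rogue | the dry ground: the dwarf, the goblin, the knight, the paladin]
6. Warden goes back to the marsh camp with the goblin.  [the marsh camp: the bard, the elf, the goblin, the mage, the rogue | the dry ground: the dwarf, the knight, the paladin]
7. Warden goes to the dry ground with the goblin and the mage.  [the marsh camp: the bard, the elf, the rogue | the dry ground: the dwarf, the goblin, the knight, the mage, the paladin]
8. Warden goes back to the marsh camp with the goblin.  [the marsh camp: the bard, the elf, the goblin, the rogue | the dry ground: the dwarf, the knight, the mage, the paladin]
9. Warden goes to the dry ground with the elf and the goblin.  [the marsh camp: the bard, the rogue | the dry ground: the dwarf, the elf, the goblin, the knight, the mage, the paladin]
10. Warden goes back to the marsh camp with the goblin.  [the marsh camp: the bard, the goblin, the rogue | the dry ground: the dwarf, the elf, the knight, the mage, the paladin]
11. Warden goes to the dry ground with the bard and the rogue.  [the marsh camp: the goblin | the dry ground: the bard, the dwarf, the elf, the knight, the mage, the paladin, the rogue]
12. Warden goes back to the marsh camp with the dwarf.  [the marsh camp: the dwarf, the goblin | the dry ground: the bard, the elf, the knight, the mage, the paladin, the rogue]
13. Warden goes to the dry ground with the dwarf and the goblin.  [the marsh camp: — | the dry ground: the bard, the dwarf, the elf, the goblin, the knight, the mage, the paladin, the rogue]

13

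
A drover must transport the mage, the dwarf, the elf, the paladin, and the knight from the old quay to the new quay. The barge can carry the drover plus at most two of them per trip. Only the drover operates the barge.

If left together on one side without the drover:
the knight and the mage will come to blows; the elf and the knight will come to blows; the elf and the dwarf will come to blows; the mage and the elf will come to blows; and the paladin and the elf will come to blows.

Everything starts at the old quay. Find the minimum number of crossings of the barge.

Counting alone: the drover can take at most 2 across per trip to the new quay, so moving all 5 needs at least 3 loaded trips out, with a return between consecutive ones — at least 5 crossings.
The safety rule pushes this higher. Following every safe sequence of crossings, the most of the 5 that can be at the new quay as the barge arrives there on crossing 5 is 4 — never all 5.
So no plan with fewer than 7 crossings exists, and this one achieves 7:
1. Drover goes to the new quay with the elf and the mage.
2. Drover goes back to the old quay with the mage.
3. Drover goes to the new quay with the dwarf and the mage.
4. Drover goes back to the old quay with the elf.
5. Drover goes to the new quay with the elf and the paladin.
6. Drover goes back to the old quay with the elf.
7. Drover goes to the new quay with the elf and the knight.

7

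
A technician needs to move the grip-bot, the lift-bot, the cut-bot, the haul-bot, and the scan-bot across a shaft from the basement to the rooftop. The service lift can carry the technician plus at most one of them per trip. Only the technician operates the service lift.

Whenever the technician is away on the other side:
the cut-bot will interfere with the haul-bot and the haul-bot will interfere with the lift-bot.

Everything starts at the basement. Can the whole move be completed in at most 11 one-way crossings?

Yes

Yes — this plan uses 11 crossings (≤ 11):
1. Technician goes to the rooftop with the haul-bot.  [the basement: the cut-bot, the grip-bot, the lift-bot, the scan-bot | the rooftop: the haul-bot]
2. Technician goes back to the basement alone.  [the basement: the cut-bot, the grip-bot, the lift-bot, the scan-bot | the rooftop: the haul-bot]
3. Technician goes to the rooftop with the grip-bot.  [the basement: the cut-bot, the lift-bot, the scan-bot | the rooftop: the grip-bot, the haul-bot]
4. Technician goes back to the basement alone.  [the basement: the cut-bot, the lift-bot, the scan-bot | the rooftop: the grip-bot, the haul-bot]
5. Technician goes to the rooftop with the lift-bot.  [the basement: the cut-bot, the scan-bot | the rooftop: the grip-bot, the haul-bot, the lift-bot]
6. Technician goes back to the basement with the haul-bot.  [the basement: the cut-bot, the haul-bot, the scan-bot | the rooftop: the grip-bot, the lift-bot]
7. Technician goes to the rooftop with the cut-bot.  [the basement: the haul-bot, the scan-bot | the rooftop: the cut-bot, the grip-bot, the lift-bot]
8. Technician goes back to the basement alone.  [the basement: the haul-bot, the scan-bot | the rooftop: the cut-bot, the grip-bot, the lift-bot]
9. Technician goes to the rooftop with the scan-bot.  [the basement: the haul-bot | the rooftop: the cut-bot, the grip-bot, the lift-bot, the scan-bot]
10. Technician goes back to the basement alone.  [the basement: the haul-bot | the rooftop: the cut-bot, the grip-bot, the lift-bot, the scan-bot]
11. Technician goes to the rooftop with the haul-bot.  [the basement: — | the rooftop: the cut-bot, the grip-bot, the haul-bot, the lift-bot, the scan-bot]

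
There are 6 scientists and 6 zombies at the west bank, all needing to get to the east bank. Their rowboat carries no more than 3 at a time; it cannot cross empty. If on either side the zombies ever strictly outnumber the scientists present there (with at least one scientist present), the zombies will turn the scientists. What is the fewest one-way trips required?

impossible

Following every safe sequence of crossings from the start, the most of the 12 that can be at the east bank as the rowboat arrives there on crossings 1, 3, 5 is 3, 5, 6 respectively; the best ever achieved is 6 of 12.
From crossing 7 on, no configuration arises that was not already reachable earlier: only 17 distinct safe configurations (who is on which side, and where the rowboat is) can ever be reached, none of them has everyone across, and every continuation just revisits them. They are: 0 scientists + 0 zombies across (rowboat back at the start); 0 scientists + 1 zombie across (rowboat there); 0 scientists + 1 zombie across (rowboat back at the start); 0 scientists + 2 zombies across (rowboat there); 0 scientists + 2 zombies across (rowboat back at the start); 0 scientists + 3 zombies across (rowboat there); 0 scientists + 3 zombies across (rowboat back at the start); 0 scientists + 4 zombies across (rowboat there); 0 scientists + 4 zombies across (rowboat back at the start); 0 scientists + 5 zombies across (rowboat there); 0 scientists + 5 zombies across (rowboat back at the start); 0 scientists + 6 zombies across (rowboat there); 1 scientist + 1 zombie across (rowboat there); 1 scientist + 1 zombie across (rowboat back at the start); 2 scientists + 2 zombies across (rowboat there); 2 scientists + 2 zombies across (rowboat back at the start); 3 scientists + 3 zombies across (rowboat there). So no valid plan exists.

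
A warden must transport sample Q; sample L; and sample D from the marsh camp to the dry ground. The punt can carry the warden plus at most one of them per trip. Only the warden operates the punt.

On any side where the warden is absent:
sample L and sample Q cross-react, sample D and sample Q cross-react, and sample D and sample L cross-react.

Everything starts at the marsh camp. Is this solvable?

No

Whatever the first load, the items left behind include a forbidden pair without the warden. No opening move is safe, so no plan exists.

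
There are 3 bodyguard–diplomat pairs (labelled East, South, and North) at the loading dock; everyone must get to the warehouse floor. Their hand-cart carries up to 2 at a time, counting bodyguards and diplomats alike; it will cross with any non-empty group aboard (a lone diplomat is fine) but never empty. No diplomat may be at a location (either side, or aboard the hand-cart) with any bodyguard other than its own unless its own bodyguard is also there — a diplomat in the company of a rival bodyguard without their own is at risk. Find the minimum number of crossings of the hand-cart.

11

Counting alone: each trip to the warehouse floor takes at most 2 across and each return brings at least 1 back, so after t trips out (and t−1 returns) at most 2t − (t−1) of the 6 are across; that first reaches 6 at t = 5, so at least 9 crossings are needed.
The safety rule pushes this higher. Following every safe sequence of crossings, the most of the 6 that can be at the warehouse floor as the hand-cart arrives there on crossing 9 is 5 — never all 6.
So no plan with fewer than 11 crossings exists, and this one achieves 11:
1. bodyguard East and diplomat East cross → the warehouse floor.
2. bodyguard East crosses ← the loading dock.
3. diplomat North and diplomat South cross → the warehouse floor.
4. diplomat East crosses ← the loading dock.
5. bodyguard North and bodyguard South cross → the warehouse floor.
6. bodyguard South and diplomat South cross ← the loading dock.
7. bodyguard East and bodyguard South cross → the warehouse floor.
8. diplomat North crosses ← the loading dock.
9. diplomat East and diplomat South cross → the warehouse floor.
10. bodyguard North crosses ← the loading dock.
11. bodyguard North and diplomat North cross → the warehouse floor.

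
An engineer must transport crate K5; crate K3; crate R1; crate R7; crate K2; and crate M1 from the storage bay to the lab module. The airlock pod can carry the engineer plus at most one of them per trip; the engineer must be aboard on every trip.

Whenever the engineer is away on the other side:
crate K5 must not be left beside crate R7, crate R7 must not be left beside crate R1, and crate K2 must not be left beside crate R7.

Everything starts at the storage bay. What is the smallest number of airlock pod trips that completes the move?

Following every safe sequence of crossings from the start, the most of the 6 that can be at the lab module as the airlock pod arrives there on crossings 1, 3, 5, 7 is 1, 2, 3, 4 respectively; the best ever achieved is 4 of 6.
From crossing 9 on, no configuration arises that was not already reachable earlier: only 36 distinct safe configurations (who is on which side, and where the airlock pod is) can ever be reached, none of them has everyone across, and every continuation just revisits them. So no valid plan exists.

impossible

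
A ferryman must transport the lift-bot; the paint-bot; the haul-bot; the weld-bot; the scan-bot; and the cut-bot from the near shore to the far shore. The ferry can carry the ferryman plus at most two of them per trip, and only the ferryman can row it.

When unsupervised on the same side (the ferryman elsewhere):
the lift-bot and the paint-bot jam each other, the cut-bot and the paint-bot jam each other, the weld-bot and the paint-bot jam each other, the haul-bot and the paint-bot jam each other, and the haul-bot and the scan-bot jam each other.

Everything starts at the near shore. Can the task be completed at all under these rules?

1. Ferryman goes to the far shore with the haul-bot and the paint-bot.  [the near shore: the cut-bot, the lift-bot, the scan-bot, the weld-bot | the far shore: the haul-bot, the paint-bot]
2. Ferryman goes back to the near shore with the paint-bot.  [the near shore: the cut-bot, the lift-bot, the paint-bot, the scan-bot, the weld-bot | the far shore: the haul-bot]
3. Ferryman goes to the far shore with the lift-bot and the paint-bot.  [the near shore: the cut-bot, the scan-bot, the weld-bot | the far shore: the haul-bot, the lift-bot, the paint-bot]
4. Ferryman goes back to the near shore with the paint-bot.  [the near shore: the cut-bot, the paint-bot, the scan-bot, the weld-bot | the far shore: the haul-bot, the lift-bot]
5. Ferryman goes to the far shore with the cut-bot and the weld-bot.  [the near shore: the paint-bot, the scan-bot | the far shore: the cut-bot, the haul-bot, the lift-bot, the weld-bot]
6. Ferryman goes back to the near shore alone.  [the near shore: the paint-bot, the scan-bot | the far shore: the cut-bot, the haul-bot, the lift-bot, the weld-bot]
7. Ferryman goes to the far shore with the paint-bot and the scan-bot.  [the near shore: — | the far shore: the cut-bot, the haul-bot, the lift-bot, the paint-bot, the scan-bot, the weld-bot]

Yes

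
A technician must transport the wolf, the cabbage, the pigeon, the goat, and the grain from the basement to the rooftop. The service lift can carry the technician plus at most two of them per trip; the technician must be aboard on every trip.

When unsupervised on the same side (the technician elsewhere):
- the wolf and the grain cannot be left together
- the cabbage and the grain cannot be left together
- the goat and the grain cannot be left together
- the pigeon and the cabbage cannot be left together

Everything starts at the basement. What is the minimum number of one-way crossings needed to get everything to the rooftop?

Counting alone: the technician can take at most 2 across per trip to the rooftop, so moving all 5 needs at least 3 loaded trips out, with a return between consecutive ones — at least 5 crossings.
The plan below uses exactly 5 crossings, so it is optimal:
1. Technician goes to the rooftop with the cabbage and the grain.
2. Technician goes back to the basement with the grain.
3. Technician goes to the rooftop with the goat and the wolf.
4. Technician goes back to the basement alone.
5. Technician goes to the rooftop with the grain and the pigeon.

5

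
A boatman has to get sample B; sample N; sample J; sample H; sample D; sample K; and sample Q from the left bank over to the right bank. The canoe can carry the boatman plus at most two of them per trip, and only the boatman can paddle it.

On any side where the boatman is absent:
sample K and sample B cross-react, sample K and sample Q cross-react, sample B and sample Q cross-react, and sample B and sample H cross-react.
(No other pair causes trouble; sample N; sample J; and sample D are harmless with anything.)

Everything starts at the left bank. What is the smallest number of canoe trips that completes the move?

Counting alone: the boatman can take at most 2 across per trip to the right bank, so moving all 7 needs at least 4 loaded trips out, with a return between consecutive ones — at least 7 crossings.
The safety rule pushes this higher. Following every safe sequence of crossings, the most of the 7 that can be at the right bank as the canoe arrives there on crossings 7, 9 is 5, 6 respectively — never all 7.
So no plan with fewer than 11 crossings exists, and this one achieves 11:
1. Boatman goes to the right bank with sample B and sample K.  [the left bank: sample D, sample H, sample J, sample N, sample Q | the right bank: sample B, sample K]
2. Boatman goes back to the left bank with sample B.  [the left bank: sample B, sample D, sample H, sample J, sample N, sample Q | the right bank: sample K]
3. Boatman goes to the right bank with sample B and sample N.  [the left bank: sample D, sample H, sample J, sample Q | the right bank: sample B, sample K, sample N]
4. Boatman goes back to the left bank with sample B.  [the left bank: sample B, sample D, sample H, sample J, sample Q | the right bank: sample K, sample N]
5. Boatman goes to the right bank with sample B and sample J.  [the left bank: sample D, sample H, sample Q | the right bank: sample B, sample J, sample K, sample N]
6. Boatman goes back to the left bank with sample B.  [the left bank: sample B, sample D, sample H, sample Q | the right bank: sample J, sample K, sample N]
7. Boatman goes to the right bank with sample B and sample H.  [the left bank: sample D, sample Q | the right bank: sample B, sample H, sample J, sample K, sample N]
8. Boatman goes back to the left bank with sample B.  [the left bank: sample B, sample D, sample Q | the right bank: sample H, sample J, sample K, sample N]
9. Boatman goes to the right bank with sample B and sample D.  [the left bank: sample Q | the right bank: sample B, sample D, sample H, sample J, sample K, sample N]
10. Boatman goes back to the left bank with sample B.  [the left bank: sample B, sample Q | the right bank: sample D, sample H, sample J, sample K, sample N]
11. Boatman goes to the right bank with sample B and sample Q.  [the left bank: — | the right bank: sample B, sample D, sample H, sample J, sample K, sample N, sample Q]

11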